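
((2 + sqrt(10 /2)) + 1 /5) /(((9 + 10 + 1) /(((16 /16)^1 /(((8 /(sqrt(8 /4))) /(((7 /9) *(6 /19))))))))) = 77 *sqrt(2) /22800 + 7 *sqrt(10) /4560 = 0.01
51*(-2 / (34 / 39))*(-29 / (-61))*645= -2188485 / 61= -35876.80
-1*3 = -3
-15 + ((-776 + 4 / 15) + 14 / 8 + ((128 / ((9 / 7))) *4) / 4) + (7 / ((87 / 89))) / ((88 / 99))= -7113521 / 10440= -681.37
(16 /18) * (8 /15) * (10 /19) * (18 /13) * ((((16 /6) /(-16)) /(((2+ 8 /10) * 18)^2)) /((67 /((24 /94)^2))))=-3200 /145093705029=-0.00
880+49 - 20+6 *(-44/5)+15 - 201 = 3351/5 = 670.20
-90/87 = -30/29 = -1.03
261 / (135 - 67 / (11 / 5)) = 2871 / 1150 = 2.50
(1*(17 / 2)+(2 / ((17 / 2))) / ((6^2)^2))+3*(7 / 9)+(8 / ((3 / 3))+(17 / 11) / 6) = 1156691 / 60588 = 19.09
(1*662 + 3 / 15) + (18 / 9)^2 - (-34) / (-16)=26563 / 40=664.08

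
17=17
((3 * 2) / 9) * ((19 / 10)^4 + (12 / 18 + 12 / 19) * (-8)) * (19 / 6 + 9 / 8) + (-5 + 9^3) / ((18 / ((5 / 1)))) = 4282154591 / 20520000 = 208.68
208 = 208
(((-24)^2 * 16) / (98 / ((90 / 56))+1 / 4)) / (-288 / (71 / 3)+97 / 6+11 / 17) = 12013608960 / 370713377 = 32.41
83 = 83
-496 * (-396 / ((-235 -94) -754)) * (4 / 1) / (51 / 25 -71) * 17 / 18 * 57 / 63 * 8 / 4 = 9275200 / 515907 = 17.98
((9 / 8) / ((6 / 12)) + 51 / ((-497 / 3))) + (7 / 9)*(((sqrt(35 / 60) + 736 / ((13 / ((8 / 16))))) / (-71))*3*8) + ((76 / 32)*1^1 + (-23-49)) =-75.33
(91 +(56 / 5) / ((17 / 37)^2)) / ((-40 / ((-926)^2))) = -3088085.58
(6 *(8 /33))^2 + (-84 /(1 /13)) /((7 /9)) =-1401.88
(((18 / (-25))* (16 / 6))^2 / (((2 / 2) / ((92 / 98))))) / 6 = 17664 / 30625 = 0.58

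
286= 286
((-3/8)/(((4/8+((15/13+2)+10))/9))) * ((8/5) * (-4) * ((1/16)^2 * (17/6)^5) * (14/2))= 129206987/16358400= 7.90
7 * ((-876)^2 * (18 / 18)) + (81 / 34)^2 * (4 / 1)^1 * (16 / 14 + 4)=10867047732 / 2023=5371748.76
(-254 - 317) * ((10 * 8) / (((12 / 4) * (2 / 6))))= -45680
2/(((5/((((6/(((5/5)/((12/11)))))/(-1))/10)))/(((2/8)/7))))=-0.01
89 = 89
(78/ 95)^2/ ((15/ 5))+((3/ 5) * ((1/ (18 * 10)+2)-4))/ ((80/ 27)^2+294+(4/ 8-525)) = 1342671621/ 5835005450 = 0.23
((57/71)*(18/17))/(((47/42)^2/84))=152028576/2666263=57.02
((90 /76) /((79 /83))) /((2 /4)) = 3735 /1501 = 2.49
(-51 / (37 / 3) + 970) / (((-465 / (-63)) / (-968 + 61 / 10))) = -7218838263 / 57350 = -125873.38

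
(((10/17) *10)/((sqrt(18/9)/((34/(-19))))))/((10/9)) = -90 *sqrt(2)/19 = -6.70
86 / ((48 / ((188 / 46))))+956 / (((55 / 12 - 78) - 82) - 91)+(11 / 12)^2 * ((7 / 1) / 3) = 158759017 / 29380752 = 5.40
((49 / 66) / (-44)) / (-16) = 49 / 46464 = 0.00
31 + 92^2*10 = 84671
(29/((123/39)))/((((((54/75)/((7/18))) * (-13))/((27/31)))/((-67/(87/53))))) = 621425/45756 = 13.58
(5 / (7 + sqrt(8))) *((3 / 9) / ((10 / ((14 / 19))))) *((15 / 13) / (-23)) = -245 / 232921 + 70 *sqrt(2) / 232921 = -0.00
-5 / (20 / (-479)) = 479 / 4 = 119.75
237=237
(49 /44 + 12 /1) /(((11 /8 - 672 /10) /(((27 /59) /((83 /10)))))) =-1557900 /141831811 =-0.01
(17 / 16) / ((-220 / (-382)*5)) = 0.37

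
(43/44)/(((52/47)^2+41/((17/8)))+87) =1614779/177655764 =0.01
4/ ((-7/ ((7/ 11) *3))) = -12/ 11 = -1.09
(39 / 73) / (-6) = -13 / 146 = -0.09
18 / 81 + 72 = 650 / 9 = 72.22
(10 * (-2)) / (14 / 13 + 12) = -26 / 17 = -1.53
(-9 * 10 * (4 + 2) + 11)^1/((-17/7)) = 3703/17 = 217.82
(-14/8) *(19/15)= -133/60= -2.22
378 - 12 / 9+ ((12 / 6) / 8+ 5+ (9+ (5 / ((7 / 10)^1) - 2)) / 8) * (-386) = -195907 / 84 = -2332.23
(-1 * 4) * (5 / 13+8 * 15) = -6260 / 13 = -481.54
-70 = -70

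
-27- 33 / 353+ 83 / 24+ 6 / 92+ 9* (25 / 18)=-2157043 / 194856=-11.07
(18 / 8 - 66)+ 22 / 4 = -233 / 4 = -58.25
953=953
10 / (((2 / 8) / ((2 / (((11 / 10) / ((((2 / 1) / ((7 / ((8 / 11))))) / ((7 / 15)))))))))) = 192000 / 5929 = 32.38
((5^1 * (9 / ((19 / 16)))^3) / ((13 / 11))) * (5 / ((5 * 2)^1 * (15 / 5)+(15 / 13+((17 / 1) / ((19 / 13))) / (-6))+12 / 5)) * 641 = 15790629888000 / 84571109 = 186714.23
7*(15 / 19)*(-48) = -5040 / 19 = -265.26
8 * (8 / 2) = 32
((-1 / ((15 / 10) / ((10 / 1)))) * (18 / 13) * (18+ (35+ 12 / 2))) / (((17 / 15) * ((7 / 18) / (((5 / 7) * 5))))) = -47790000 / 10829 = -4413.15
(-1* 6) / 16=-3 / 8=-0.38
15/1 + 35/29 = 470/29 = 16.21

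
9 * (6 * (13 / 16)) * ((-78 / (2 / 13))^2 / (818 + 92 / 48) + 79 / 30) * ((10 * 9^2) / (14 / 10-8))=-1473909177195 / 865832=-1702303.88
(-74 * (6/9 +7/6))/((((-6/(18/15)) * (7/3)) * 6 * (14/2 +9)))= 0.12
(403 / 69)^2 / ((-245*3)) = -162409 / 3499335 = -0.05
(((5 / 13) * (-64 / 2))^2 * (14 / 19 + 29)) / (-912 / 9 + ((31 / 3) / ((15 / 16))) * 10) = 1627200 / 3211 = 506.76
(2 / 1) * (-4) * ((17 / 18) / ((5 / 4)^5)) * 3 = -69632 / 9375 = -7.43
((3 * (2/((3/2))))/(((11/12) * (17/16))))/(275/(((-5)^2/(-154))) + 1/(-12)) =-9216/3801523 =-0.00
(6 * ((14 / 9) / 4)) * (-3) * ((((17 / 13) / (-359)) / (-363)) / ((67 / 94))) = -11186 / 113506107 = -0.00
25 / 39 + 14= 571 / 39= 14.64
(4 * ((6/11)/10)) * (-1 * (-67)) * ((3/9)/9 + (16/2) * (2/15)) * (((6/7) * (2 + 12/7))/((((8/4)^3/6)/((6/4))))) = 778674/13475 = 57.79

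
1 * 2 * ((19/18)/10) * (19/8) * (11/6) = 3971/4320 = 0.92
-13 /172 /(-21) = 13 /3612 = 0.00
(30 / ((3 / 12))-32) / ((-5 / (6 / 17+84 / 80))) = -10494 / 425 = -24.69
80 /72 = 10 /9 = 1.11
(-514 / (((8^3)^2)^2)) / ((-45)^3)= 257 / 3131031158784000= 0.00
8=8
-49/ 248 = -0.20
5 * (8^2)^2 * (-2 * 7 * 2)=-573440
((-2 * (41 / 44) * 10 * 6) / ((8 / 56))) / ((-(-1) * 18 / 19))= -27265 / 33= -826.21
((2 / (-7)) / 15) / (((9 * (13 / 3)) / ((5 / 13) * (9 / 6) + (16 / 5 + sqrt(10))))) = -491 / 266175 - 2 * sqrt(10) / 4095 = -0.00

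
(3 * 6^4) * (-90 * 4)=-1399680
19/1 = 19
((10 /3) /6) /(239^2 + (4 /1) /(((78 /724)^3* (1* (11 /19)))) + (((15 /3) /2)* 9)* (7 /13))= 725010 /81770309029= 0.00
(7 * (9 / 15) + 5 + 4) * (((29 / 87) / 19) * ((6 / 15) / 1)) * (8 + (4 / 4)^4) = 396 / 475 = 0.83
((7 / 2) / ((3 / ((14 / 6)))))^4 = 5764801 / 104976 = 54.92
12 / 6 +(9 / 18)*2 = 3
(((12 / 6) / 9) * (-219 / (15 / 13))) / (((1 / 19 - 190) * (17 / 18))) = 72124 / 306765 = 0.24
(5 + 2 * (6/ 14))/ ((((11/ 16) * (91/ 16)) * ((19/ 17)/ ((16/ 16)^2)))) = 178432/ 133133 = 1.34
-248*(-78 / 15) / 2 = 644.80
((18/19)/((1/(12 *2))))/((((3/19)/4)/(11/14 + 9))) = 39456/7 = 5636.57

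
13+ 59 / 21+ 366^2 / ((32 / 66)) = 23209205 / 84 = 276300.06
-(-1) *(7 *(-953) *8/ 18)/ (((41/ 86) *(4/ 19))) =-10900414/ 369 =-29540.42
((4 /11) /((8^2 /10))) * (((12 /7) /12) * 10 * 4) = 25 /77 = 0.32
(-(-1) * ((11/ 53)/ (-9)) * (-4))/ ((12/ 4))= 44/ 1431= 0.03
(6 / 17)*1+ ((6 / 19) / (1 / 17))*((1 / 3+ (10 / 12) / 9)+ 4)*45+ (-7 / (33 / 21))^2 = 42577272 / 39083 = 1089.41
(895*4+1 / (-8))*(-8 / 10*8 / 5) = -114556 / 25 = -4582.24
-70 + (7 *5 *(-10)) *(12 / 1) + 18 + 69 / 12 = -16985 / 4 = -4246.25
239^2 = 57121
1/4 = 0.25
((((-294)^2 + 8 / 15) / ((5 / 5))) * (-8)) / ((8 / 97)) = -8384343.73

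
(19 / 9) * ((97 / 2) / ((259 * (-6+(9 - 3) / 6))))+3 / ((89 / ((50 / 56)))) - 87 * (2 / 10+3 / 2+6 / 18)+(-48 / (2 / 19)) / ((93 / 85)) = -76367392351 / 128624580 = -593.72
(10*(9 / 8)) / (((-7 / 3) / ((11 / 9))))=-165 / 28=-5.89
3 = 3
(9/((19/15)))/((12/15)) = 675/76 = 8.88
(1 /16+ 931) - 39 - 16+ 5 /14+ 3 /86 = 4221005 /4816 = 876.45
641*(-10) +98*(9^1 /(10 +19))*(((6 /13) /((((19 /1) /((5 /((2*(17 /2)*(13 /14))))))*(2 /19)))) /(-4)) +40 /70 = -3738424657 /583219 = -6409.98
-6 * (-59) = 354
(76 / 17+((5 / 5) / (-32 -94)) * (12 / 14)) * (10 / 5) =22310 / 2499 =8.93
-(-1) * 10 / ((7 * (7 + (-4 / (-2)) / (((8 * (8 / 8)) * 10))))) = 400 / 1967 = 0.20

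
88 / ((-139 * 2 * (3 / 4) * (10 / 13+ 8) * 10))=-572 / 118845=-0.00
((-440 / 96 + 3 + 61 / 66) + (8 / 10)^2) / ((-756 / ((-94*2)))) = -47 / 9900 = -0.00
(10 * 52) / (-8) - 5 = -70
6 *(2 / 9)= 4 / 3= 1.33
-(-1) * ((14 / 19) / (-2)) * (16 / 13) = -112 / 247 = -0.45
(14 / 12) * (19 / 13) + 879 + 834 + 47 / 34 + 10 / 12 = 758879 / 442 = 1716.92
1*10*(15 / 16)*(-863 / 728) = -11.11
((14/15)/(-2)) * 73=-511/15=-34.07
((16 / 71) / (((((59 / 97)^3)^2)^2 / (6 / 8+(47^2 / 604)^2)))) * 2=7151145964042527357708865440026 / 2880291103662850568909861351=2482.79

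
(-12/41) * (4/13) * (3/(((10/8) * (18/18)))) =-576/2665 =-0.22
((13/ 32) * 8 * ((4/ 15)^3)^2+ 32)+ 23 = 626497687/ 11390625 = 55.00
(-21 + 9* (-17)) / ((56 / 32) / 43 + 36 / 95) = -414.64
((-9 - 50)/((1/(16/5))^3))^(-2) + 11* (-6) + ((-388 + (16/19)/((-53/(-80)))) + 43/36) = -238993887003096673/529292693864448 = -451.53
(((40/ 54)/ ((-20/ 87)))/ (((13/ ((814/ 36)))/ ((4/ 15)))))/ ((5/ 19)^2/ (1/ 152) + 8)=-20387/ 252720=-0.08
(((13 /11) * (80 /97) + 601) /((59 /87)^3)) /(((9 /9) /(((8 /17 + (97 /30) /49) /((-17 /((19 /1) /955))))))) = -3265400574198927 /2694170419800650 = -1.21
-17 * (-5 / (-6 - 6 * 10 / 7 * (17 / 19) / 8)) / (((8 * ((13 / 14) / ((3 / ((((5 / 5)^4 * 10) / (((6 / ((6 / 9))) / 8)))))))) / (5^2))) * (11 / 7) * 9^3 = -4079465775 / 256672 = -15893.69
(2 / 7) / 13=2 / 91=0.02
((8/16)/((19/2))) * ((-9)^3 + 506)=-223/19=-11.74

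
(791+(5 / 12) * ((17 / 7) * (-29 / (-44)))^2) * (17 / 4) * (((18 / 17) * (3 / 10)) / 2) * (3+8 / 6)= 35164908987 / 15178240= 2316.80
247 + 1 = 248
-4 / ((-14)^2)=-1 / 49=-0.02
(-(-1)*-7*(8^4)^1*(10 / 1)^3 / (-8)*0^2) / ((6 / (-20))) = 0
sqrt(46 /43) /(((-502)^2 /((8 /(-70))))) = -sqrt(1978) /94816505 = -0.00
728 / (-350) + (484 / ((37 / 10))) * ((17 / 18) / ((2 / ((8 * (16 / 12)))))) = 16404052 / 24975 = 656.82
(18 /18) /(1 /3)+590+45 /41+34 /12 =146845 /246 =596.93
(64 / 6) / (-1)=-32 / 3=-10.67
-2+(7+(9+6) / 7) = 7.14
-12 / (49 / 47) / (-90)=94 / 735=0.13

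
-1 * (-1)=1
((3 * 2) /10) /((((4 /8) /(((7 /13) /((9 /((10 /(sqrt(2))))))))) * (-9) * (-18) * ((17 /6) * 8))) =7 * sqrt(2) /71604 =0.00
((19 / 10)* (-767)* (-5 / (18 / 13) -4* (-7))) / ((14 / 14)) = -6397547 / 180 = -35541.93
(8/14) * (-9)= -36/7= -5.14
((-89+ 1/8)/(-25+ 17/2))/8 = 237/352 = 0.67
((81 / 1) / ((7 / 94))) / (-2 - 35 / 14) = -241.71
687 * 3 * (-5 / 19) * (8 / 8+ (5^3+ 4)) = -1339650 / 19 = -70507.89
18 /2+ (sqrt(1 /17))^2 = 9.06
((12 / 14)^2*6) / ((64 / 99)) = 2673 / 392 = 6.82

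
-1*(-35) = 35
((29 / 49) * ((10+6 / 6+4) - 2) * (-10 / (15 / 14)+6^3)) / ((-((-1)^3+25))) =-58435 / 882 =-66.25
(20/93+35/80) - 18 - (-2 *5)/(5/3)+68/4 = 8411/1488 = 5.65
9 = 9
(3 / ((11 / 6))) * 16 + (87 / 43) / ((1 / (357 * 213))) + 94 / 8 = 291156715 / 1892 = 153888.33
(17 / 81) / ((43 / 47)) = 799 / 3483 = 0.23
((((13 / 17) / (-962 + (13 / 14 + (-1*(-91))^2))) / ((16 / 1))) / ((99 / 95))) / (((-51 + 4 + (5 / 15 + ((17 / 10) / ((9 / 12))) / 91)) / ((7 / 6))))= -2118025 / 13514599812384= -0.00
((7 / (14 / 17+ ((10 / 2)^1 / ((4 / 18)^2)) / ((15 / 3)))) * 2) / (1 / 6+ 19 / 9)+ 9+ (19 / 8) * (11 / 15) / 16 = 1060432337 / 112805760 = 9.40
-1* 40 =-40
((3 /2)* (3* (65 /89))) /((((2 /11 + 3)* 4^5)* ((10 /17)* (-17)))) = -1287 /12759040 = -0.00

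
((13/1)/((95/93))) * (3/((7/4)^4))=928512/228095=4.07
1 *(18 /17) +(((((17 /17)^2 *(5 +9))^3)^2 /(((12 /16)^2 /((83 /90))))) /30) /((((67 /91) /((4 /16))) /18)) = 1933600717922 /768825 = 2515007.60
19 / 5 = 3.80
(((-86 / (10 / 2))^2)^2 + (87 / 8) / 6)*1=875231181 / 10000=87523.12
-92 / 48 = -23 / 12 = -1.92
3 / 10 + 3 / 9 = 19 / 30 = 0.63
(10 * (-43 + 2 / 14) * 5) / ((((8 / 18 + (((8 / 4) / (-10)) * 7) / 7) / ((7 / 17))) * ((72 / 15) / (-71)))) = 9984375 / 187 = 53392.38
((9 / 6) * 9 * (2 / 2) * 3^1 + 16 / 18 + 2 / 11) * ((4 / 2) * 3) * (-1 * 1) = -8231 / 33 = -249.42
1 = 1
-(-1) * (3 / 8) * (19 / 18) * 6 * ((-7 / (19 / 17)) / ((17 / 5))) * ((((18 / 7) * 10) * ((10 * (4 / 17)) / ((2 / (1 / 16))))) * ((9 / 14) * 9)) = -91125 / 1904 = -47.86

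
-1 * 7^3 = -343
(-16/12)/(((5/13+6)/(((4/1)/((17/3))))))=-208/1411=-0.15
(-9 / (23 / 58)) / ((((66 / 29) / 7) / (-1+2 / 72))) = 206045 / 3036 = 67.87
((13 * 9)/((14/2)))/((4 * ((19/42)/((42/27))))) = 273/19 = 14.37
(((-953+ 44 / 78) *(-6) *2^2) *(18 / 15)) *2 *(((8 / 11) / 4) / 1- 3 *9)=-210389280 / 143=-1471253.71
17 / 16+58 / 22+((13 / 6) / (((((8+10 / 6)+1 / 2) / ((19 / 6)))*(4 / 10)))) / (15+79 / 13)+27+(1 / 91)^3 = 102343855682429 / 3325129023216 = 30.78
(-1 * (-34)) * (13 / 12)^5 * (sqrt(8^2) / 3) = 6311981 / 46656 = 135.29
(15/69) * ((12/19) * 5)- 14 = -5818/437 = -13.31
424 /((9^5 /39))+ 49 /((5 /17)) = 16423499 /98415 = 166.88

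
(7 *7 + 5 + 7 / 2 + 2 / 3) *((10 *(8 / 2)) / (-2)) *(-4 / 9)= 13960 / 27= 517.04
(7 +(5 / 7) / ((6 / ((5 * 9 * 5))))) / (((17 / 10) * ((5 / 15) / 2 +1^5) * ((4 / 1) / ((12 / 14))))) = 21285 / 5831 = 3.65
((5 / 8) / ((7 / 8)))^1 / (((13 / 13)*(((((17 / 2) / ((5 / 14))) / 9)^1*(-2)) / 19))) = -4275 / 1666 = -2.57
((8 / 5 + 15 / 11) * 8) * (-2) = -47.42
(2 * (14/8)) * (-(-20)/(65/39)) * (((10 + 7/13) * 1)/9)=1918/39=49.18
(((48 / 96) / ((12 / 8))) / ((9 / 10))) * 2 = 20 / 27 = 0.74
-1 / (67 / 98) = -98 / 67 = -1.46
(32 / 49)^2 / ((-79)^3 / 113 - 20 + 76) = -115712 / 1168593111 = -0.00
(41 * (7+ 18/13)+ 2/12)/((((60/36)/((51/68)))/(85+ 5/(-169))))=13150.97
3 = 3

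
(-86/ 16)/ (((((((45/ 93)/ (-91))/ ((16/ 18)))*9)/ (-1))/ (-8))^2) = -175204230656/ 1476225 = -118683.96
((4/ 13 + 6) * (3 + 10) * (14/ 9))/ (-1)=-1148/ 9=-127.56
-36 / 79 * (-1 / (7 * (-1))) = -36 / 553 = -0.07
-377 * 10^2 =-37700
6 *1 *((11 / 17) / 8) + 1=101 / 68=1.49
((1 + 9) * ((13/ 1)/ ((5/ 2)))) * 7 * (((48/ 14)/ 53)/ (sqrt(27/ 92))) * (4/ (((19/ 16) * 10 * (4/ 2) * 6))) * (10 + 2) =26624 * sqrt(69)/ 15105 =14.64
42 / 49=6 / 7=0.86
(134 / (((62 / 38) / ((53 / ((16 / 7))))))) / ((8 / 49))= 11664.25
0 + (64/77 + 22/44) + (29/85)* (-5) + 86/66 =7291/7854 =0.93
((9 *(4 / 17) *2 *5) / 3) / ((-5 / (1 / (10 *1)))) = -12 / 85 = -0.14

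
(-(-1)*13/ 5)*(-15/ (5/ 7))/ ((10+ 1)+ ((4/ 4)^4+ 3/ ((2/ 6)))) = -13/ 5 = -2.60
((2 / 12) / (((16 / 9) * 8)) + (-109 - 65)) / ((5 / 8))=-44541 / 160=-278.38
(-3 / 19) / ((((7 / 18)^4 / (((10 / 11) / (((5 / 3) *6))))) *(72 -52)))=-78732 / 2509045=-0.03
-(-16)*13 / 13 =16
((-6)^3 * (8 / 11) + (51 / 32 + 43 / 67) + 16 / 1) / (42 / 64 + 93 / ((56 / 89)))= -0.94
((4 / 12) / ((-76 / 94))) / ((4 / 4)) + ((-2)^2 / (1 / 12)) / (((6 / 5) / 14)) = 63793 / 114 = 559.59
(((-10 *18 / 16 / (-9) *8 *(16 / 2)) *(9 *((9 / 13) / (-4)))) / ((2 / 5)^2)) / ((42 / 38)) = -64125 / 91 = -704.67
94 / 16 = 47 / 8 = 5.88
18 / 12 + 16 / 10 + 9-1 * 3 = 91 / 10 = 9.10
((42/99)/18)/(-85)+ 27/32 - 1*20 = -15475409/807840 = -19.16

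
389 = 389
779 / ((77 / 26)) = 20254 / 77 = 263.04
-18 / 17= -1.06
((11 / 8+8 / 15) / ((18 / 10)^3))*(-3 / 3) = -5725 / 17496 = -0.33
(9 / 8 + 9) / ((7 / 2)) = 81 / 28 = 2.89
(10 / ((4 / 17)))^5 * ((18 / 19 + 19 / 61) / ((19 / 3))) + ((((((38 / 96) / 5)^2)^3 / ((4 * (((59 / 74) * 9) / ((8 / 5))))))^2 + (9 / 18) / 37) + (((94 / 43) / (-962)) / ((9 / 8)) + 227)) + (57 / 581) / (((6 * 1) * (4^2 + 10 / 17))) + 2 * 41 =5515152901081687011887074809744406141904373714572571109 / 200109878332786880561586259781222400000000000000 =27560622.93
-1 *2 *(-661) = 1322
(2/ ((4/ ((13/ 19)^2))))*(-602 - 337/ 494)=-3870425/ 27436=-141.07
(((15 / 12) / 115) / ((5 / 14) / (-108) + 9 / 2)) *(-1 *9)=-3402 / 156377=-0.02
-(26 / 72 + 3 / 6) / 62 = -1 / 72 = -0.01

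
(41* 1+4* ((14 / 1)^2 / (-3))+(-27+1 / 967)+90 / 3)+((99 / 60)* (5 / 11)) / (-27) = -7566739 / 34812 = -217.36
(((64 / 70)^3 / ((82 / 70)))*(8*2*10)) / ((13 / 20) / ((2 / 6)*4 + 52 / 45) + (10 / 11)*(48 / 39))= 9596567552 / 126869785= 75.64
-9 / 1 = -9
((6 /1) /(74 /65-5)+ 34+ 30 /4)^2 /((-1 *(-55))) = 36556619 /1260020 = 29.01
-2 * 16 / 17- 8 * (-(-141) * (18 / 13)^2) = -2164.44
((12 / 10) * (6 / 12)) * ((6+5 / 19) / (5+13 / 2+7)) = 714 / 3515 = 0.20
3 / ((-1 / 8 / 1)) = -24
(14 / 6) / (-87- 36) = -7 / 369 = -0.02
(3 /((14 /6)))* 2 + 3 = 39 /7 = 5.57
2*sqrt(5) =4.47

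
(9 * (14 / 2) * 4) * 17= 4284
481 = 481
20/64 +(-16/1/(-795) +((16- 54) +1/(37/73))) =-16799213/470640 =-35.69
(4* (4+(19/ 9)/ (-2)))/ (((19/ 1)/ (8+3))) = 1166/ 171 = 6.82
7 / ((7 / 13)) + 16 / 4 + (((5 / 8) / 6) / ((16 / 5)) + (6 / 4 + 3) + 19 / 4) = 20185 / 768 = 26.28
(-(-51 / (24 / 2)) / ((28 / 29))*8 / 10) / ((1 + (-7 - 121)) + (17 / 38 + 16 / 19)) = -551 / 19670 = -0.03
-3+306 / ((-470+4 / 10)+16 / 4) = -1419 / 388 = -3.66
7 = 7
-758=-758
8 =8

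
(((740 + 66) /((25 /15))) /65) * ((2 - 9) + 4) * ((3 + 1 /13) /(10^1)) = -2232 /325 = -6.87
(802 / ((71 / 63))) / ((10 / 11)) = 277893 / 355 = 782.80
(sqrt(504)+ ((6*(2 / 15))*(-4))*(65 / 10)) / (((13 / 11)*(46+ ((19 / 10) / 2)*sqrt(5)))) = -64768 / 168919- 5016*sqrt(70) / 2195947+ 6688*sqrt(5) / 844595+ 242880*sqrt(14) / 2195947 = 0.03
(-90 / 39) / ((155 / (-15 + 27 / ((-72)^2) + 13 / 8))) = 2567 / 12896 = 0.20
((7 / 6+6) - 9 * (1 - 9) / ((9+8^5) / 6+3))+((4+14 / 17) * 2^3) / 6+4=58911089 / 3345090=17.61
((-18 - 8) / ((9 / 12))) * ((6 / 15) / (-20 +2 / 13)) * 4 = 5408 / 1935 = 2.79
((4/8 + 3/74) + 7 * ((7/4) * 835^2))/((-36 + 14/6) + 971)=3792207015/416176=9112.03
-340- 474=-814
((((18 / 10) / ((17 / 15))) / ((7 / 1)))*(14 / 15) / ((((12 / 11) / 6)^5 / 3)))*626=2001532.35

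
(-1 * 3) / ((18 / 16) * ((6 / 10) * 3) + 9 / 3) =-40 / 67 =-0.60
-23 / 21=-1.10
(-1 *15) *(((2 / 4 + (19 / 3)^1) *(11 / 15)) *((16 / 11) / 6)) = -164 / 9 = -18.22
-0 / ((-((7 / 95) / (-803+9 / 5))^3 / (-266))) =0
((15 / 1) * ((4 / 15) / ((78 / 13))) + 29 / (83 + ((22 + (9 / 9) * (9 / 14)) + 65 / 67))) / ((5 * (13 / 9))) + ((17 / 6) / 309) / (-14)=21818059901 / 168719061420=0.13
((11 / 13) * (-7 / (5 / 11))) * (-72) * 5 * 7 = 32837.54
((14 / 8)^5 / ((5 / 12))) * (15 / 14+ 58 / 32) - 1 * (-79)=3944489 / 20480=192.60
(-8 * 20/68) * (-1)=40/17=2.35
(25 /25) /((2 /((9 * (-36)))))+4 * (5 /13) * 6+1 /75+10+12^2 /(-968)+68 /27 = -149058493 /1061775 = -140.39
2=2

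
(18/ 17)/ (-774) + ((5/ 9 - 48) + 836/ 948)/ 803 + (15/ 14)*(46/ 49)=135489851218/ 143151743889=0.95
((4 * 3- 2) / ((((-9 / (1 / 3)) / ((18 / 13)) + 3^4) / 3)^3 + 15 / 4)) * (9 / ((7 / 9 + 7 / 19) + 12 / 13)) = 2106 / 417335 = 0.01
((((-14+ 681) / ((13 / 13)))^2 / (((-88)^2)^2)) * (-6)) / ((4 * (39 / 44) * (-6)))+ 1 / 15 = 73097533 / 1063096320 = 0.07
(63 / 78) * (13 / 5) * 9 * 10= 189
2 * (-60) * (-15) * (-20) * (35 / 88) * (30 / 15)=-28636.36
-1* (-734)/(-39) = -734/39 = -18.82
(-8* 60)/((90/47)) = -250.67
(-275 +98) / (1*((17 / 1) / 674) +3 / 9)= -357894 / 725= -493.65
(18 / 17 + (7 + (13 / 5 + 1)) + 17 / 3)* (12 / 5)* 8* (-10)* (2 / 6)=-282752 / 255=-1108.83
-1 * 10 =-10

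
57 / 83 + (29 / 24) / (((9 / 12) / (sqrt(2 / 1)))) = 57 / 83 + 29 * sqrt(2) / 18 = 2.97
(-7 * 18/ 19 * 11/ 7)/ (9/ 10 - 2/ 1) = 180/ 19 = 9.47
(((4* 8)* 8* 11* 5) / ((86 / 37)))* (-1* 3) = -781440 / 43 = -18173.02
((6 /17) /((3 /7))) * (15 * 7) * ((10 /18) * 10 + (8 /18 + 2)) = 11760 /17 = 691.76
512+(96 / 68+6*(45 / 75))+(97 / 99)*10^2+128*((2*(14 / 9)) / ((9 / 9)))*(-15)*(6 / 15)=-14931086 / 8415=-1774.34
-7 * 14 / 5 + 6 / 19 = -1832 / 95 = -19.28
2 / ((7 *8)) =0.04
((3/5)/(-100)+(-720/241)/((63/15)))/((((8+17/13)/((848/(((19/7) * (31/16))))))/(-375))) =4660.17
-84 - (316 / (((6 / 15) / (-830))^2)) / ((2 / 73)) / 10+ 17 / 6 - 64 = -4966108020.17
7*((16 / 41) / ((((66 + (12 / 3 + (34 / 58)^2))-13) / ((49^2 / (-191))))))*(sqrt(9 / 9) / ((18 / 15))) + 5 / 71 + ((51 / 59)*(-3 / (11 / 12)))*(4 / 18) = -27597982461067 / 26103141064011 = -1.06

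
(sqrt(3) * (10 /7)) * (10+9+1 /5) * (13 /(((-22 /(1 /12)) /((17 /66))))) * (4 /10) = -1768 * sqrt(3) /12705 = -0.24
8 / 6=4 / 3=1.33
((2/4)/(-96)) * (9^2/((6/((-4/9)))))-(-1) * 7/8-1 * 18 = -547/32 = -17.09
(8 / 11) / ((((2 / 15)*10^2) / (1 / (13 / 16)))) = 48 / 715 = 0.07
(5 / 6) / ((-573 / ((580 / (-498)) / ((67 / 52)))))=37700 / 28678077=0.00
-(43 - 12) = -31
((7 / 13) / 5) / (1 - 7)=-7 / 390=-0.02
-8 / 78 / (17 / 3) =-4 / 221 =-0.02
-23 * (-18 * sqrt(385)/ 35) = 232.09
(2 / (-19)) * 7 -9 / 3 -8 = -223 / 19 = -11.74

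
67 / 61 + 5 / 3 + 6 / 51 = 8968 / 3111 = 2.88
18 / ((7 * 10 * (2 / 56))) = 36 / 5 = 7.20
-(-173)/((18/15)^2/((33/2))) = 47575/24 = 1982.29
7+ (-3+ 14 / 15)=74 / 15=4.93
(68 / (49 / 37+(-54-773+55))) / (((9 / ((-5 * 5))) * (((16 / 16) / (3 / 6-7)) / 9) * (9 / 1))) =-81770 / 51327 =-1.59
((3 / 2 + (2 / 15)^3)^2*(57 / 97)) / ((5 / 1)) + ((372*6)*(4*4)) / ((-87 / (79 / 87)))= -2307371881541501 / 6194753437500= -372.47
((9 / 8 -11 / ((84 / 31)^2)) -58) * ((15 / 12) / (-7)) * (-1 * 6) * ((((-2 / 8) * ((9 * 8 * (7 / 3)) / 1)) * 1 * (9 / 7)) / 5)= 3706929 / 5488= 675.46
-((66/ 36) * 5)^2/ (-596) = 3025/ 21456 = 0.14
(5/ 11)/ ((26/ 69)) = 345/ 286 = 1.21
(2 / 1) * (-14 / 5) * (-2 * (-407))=-22792 / 5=-4558.40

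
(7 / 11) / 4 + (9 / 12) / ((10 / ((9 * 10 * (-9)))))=-1333 / 22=-60.59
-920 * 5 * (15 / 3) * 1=-23000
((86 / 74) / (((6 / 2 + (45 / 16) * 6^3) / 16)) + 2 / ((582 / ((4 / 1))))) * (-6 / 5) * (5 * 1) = -387416 / 1460723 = -0.27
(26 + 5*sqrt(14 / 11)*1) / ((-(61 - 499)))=0.07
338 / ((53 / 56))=18928 / 53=357.13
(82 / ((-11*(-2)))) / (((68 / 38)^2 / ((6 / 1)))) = 44403 / 6358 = 6.98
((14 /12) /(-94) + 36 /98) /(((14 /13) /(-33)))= -1402687 /128968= -10.88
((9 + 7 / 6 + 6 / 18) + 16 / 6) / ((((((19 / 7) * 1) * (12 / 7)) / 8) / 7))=27097 / 171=158.46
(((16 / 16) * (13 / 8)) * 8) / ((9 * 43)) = 13 / 387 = 0.03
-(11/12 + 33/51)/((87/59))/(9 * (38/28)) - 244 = -12772087/52326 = -244.09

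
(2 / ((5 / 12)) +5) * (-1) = -49 / 5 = -9.80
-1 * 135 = -135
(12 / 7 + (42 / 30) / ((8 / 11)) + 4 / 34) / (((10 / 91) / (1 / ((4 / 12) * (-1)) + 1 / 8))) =-5347017 / 54400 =-98.29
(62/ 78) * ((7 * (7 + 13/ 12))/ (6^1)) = 21049/ 2808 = 7.50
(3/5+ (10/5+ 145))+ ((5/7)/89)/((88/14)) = 2890033/19580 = 147.60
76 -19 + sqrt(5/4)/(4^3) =sqrt(5)/128 + 57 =57.02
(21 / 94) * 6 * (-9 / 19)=-567 / 893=-0.63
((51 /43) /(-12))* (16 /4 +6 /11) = -425 /946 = -0.45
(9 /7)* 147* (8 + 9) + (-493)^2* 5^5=759531338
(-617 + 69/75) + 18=-14952/25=-598.08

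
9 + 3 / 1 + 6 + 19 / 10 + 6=259 / 10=25.90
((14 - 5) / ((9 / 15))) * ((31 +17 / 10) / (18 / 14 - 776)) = -6867 / 10846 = -0.63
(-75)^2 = 5625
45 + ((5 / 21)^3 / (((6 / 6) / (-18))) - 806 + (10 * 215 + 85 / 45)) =4292924 / 3087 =1390.65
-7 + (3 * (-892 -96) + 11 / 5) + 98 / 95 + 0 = -281938 / 95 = -2967.77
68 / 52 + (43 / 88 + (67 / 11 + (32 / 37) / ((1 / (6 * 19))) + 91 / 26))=4655311 / 42328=109.98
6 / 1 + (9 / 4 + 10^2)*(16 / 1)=1642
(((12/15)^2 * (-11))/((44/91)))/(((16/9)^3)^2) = -48361131/104857600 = -0.46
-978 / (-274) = 489 / 137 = 3.57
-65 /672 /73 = -65 /49056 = -0.00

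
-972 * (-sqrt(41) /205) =972 * sqrt(41) /205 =30.36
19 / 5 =3.80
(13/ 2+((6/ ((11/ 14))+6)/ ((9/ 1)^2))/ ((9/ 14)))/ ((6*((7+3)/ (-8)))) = -36149/ 40095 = -0.90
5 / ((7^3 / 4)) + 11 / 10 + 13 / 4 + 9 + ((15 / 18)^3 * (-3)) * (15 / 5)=8.20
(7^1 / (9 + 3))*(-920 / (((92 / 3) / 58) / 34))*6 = -207060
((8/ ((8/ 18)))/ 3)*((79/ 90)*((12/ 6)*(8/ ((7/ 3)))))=1264/ 35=36.11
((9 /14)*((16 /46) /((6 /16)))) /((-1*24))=-4 /161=-0.02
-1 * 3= -3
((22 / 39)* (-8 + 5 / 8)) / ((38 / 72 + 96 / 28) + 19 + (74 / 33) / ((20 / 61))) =-749595 / 5368597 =-0.14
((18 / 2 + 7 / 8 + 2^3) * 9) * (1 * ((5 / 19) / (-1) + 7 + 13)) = 482625 / 152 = 3175.16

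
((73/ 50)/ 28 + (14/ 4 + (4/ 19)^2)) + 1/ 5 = 1918733/ 505400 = 3.80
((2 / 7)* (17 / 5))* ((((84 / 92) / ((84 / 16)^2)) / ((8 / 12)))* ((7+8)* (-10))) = -8160 / 1127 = -7.24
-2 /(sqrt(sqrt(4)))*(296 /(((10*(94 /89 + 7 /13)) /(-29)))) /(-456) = -1241461*sqrt(2) /1051650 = -1.67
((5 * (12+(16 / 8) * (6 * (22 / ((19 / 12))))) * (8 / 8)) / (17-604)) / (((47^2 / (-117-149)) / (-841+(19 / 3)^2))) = -571161920 / 3890049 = -146.83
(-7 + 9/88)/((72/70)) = -21245/3168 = -6.71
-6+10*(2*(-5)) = -106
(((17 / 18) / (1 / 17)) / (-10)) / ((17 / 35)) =-119 / 36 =-3.31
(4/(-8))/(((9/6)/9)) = -3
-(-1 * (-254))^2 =-64516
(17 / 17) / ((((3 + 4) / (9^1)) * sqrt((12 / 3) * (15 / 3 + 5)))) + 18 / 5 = 9 * sqrt(10) / 140 + 18 / 5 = 3.80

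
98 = 98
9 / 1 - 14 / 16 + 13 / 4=91 / 8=11.38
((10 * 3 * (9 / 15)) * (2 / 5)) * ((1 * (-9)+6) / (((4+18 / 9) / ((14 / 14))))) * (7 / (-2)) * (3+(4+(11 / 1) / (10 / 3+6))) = 2061 / 20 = 103.05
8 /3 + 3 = 17 /3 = 5.67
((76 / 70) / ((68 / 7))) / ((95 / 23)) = 23 / 850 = 0.03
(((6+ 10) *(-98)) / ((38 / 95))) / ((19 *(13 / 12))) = -47040 / 247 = -190.45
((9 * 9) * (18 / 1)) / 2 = 729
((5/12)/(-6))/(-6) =5/432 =0.01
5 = 5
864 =864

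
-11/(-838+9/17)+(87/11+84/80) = 28102267/3132140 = 8.97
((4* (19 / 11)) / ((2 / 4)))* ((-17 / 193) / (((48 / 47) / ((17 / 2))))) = -258077 / 25476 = -10.13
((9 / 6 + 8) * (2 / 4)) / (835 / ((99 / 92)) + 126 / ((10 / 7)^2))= 47025 / 8293226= 0.01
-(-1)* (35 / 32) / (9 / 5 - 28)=-175 / 4192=-0.04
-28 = -28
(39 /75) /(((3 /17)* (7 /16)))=3536 /525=6.74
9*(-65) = -585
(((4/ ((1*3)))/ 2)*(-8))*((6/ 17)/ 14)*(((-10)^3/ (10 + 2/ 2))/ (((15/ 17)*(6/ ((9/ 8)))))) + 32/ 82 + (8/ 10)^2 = 286312/ 78925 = 3.63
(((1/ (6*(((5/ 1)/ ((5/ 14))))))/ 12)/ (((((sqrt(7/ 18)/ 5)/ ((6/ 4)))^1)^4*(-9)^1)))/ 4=-50625/ 87808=-0.58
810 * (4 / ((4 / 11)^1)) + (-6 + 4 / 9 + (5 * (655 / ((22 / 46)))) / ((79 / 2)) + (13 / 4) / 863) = 245083506193 / 26998092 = 9077.81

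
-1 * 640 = -640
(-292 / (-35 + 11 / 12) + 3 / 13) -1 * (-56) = 344531 / 5317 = 64.80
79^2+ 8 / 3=18731 / 3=6243.67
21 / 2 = 10.50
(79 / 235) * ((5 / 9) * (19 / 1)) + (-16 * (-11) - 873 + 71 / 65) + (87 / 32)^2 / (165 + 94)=-692.33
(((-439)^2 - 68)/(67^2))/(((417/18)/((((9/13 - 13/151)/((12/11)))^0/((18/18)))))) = 1155918/623971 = 1.85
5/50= 1/10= 0.10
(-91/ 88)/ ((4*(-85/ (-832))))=-2366/ 935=-2.53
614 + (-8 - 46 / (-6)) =1841 / 3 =613.67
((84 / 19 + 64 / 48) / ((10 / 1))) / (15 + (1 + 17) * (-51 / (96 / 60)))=-656 / 636975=-0.00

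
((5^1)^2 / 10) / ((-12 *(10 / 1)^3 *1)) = -1 / 4800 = -0.00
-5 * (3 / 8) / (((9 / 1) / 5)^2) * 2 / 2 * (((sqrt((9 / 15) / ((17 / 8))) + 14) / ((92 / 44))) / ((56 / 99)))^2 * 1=-4580070825 / 56404096-1098075 * sqrt(510) / 4028864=-87.36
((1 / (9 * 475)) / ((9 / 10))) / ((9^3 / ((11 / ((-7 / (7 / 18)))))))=-11 / 50486895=-0.00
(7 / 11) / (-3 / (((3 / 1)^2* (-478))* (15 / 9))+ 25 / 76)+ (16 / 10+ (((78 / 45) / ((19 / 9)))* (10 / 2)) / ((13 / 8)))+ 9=470711921 / 31259085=15.06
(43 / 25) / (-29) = -43 / 725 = -0.06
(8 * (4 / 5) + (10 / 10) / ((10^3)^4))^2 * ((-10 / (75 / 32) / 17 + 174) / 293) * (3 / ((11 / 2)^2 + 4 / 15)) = 2722160640000850675200000066459 / 1140026375000000000000000000000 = 2.39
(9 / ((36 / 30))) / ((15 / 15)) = 15 / 2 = 7.50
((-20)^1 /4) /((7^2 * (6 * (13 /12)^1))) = -10 /637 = -0.02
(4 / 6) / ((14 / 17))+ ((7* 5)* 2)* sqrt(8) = 17 / 21+ 140* sqrt(2) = 198.80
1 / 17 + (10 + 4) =239 / 17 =14.06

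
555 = 555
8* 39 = 312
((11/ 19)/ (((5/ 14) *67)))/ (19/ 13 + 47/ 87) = 0.01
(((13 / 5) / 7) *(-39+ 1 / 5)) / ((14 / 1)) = -1261 / 1225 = -1.03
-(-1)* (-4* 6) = -24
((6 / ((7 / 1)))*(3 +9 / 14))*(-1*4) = -612 / 49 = -12.49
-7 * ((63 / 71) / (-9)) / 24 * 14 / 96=343 / 81792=0.00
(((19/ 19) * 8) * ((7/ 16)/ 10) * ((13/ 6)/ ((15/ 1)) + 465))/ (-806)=-293041/ 1450800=-0.20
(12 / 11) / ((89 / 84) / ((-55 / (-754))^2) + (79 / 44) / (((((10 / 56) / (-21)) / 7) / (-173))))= 34650 / 8127905323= 0.00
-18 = -18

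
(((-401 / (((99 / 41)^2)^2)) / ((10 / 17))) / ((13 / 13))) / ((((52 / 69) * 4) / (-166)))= 36773473114933 / 33300661680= 1104.29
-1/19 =-0.05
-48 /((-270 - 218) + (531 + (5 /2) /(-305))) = -5856 /5245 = -1.12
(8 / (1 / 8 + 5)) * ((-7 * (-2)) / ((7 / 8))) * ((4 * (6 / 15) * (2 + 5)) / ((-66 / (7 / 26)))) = -1.14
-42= -42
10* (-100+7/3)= -2930/3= -976.67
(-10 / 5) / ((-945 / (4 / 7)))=0.00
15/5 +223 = 226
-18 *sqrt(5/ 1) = -40.25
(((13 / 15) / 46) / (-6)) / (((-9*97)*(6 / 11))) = 143 / 21685320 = 0.00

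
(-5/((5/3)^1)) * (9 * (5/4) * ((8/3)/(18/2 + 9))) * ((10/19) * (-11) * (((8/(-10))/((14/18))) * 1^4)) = -3960/133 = -29.77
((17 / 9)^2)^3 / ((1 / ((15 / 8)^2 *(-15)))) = -3017196125 / 1259712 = -2395.15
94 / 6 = 47 / 3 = 15.67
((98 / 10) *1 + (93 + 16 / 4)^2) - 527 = 44459 / 5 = 8891.80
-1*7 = -7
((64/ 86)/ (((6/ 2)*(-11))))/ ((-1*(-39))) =-32/ 55341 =-0.00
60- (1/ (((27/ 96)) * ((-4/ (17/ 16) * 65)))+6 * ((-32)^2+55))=-7504363/ 1170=-6413.99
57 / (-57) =-1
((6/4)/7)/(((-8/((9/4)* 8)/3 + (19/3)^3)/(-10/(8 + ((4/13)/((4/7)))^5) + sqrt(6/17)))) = -3341637/3185298683 + 27* sqrt(102)/543830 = -0.00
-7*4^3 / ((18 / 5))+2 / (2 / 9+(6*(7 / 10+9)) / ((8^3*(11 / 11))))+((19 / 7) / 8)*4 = -114218071 / 975114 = -117.13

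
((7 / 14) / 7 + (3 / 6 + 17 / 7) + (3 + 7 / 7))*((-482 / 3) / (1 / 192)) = -215936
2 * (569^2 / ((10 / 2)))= 647522 / 5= 129504.40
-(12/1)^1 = -12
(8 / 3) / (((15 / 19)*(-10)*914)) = -38 / 102825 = -0.00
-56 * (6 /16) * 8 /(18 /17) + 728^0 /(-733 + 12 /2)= -346055 /2181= -158.67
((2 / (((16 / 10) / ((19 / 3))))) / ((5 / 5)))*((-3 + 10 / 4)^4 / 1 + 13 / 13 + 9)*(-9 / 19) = -2415 / 64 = -37.73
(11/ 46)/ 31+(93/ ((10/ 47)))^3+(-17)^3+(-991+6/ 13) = 774006485054659/ 9269000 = 83504853.28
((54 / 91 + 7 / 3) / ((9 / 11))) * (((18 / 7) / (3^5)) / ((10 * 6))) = 8789 / 13931190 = 0.00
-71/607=-0.12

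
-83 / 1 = -83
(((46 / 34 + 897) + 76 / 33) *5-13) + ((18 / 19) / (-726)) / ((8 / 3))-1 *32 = 4181830381 / 937992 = 4458.28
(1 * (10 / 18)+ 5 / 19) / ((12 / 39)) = 2.66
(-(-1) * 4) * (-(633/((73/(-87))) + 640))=33404/73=457.59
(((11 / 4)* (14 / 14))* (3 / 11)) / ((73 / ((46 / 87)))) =23 / 4234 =0.01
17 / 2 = 8.50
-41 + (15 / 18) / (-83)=-20423 / 498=-41.01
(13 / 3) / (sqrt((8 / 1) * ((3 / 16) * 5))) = 13 * sqrt(30) / 45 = 1.58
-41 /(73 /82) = -3362 /73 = -46.05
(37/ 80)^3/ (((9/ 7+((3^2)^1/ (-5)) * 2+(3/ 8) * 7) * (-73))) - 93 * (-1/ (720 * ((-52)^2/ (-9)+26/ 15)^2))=-16011309048211/ 3672145436044800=-0.00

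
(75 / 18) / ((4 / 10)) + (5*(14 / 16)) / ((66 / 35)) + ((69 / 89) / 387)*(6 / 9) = 77217821 / 6061968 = 12.74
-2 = -2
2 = 2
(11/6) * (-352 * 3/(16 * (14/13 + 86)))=-1573/1132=-1.39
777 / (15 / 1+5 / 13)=10101 / 200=50.50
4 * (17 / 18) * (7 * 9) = 238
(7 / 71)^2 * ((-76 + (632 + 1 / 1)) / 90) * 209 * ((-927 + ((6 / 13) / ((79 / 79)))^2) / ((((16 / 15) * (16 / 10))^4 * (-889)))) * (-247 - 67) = -14089589597214140625 / 29043369598517248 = -485.12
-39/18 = -13/6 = -2.17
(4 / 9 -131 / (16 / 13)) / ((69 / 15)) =-23.04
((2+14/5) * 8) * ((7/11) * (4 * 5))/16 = 336/11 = 30.55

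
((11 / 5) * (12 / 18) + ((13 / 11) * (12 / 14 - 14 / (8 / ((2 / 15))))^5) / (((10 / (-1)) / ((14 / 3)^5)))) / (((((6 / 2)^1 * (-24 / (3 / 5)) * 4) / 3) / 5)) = 471762827963 / 649539000000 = 0.73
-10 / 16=-5 / 8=-0.62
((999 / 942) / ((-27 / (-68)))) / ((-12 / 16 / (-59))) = 296888 / 1413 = 210.11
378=378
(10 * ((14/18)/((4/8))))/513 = 140/4617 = 0.03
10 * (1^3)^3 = 10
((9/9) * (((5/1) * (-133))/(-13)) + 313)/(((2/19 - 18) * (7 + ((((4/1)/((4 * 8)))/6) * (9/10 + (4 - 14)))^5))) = -114592988528640000/39416794738559329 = -2.91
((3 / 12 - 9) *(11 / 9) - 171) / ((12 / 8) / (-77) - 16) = 503657 / 44406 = 11.34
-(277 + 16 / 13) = -3617 / 13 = -278.23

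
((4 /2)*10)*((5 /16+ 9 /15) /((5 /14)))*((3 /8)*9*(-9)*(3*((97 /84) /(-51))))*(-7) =-4014927 /5440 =-738.04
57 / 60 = 19 / 20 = 0.95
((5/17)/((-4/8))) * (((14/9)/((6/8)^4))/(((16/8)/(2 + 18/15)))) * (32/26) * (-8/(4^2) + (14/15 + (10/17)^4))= -635726135296/201839771835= -3.15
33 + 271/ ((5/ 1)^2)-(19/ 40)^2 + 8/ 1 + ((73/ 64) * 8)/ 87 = 7199321/ 139200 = 51.72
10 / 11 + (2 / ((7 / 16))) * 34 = 12038 / 77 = 156.34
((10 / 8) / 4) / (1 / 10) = 3.12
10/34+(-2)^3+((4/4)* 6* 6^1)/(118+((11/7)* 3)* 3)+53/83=-8868528/1305175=-6.79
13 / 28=0.46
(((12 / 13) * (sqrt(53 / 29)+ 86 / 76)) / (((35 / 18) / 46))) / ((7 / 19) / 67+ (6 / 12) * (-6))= -18.11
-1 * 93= -93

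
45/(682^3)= 45/317214568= 0.00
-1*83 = -83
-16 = -16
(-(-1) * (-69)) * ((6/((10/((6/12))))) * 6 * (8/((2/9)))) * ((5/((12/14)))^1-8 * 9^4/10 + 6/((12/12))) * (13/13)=585388134/25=23415525.36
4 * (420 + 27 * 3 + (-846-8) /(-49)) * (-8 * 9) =-1045152 /7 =-149307.43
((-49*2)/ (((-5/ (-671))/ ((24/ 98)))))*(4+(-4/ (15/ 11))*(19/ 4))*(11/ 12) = 2199538/ 75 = 29327.17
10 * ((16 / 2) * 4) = 320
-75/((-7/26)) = 1950/7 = 278.57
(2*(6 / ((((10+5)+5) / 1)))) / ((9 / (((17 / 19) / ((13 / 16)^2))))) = 4352 / 48165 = 0.09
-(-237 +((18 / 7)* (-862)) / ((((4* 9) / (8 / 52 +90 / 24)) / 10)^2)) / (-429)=-69200057 / 10440144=-6.63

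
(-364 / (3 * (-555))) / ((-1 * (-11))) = 364 / 18315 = 0.02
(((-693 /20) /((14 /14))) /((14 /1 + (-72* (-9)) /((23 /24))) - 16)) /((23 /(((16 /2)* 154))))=-2.75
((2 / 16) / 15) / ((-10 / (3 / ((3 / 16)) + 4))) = -1 / 60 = -0.02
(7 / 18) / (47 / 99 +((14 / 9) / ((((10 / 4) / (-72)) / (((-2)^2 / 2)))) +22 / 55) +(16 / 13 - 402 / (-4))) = 5005 / 167381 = 0.03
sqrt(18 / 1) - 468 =-468 + 3 * sqrt(2) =-463.76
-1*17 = -17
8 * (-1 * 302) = -2416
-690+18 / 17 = -11712 / 17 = -688.94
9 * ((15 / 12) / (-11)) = -45 / 44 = -1.02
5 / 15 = 1 / 3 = 0.33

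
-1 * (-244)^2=-59536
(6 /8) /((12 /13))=13 /16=0.81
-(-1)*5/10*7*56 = 196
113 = 113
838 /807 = 1.04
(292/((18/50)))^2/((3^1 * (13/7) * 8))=46628750/3159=14760.60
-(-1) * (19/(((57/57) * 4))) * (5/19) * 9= 11.25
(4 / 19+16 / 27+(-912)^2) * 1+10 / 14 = 2986798153 / 3591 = 831745.52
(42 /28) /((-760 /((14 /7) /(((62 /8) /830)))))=-249 /589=-0.42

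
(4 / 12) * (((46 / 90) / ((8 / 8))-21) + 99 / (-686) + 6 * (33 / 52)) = -3376123 / 601965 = -5.61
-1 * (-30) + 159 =189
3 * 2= 6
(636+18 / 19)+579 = 23103 / 19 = 1215.95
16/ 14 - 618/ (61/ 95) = -410482/ 427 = -961.32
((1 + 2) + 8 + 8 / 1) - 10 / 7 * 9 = 43 / 7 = 6.14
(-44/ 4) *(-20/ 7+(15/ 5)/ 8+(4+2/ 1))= -2167/ 56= -38.70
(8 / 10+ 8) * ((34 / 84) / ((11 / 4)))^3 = 157216 / 5602905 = 0.03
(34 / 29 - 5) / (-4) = 111 / 116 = 0.96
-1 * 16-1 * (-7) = -9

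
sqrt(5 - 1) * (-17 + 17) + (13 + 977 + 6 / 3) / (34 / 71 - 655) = -70432 / 46471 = -1.52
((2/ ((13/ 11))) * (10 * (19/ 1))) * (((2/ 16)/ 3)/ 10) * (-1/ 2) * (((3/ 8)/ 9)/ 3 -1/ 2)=7315/ 22464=0.33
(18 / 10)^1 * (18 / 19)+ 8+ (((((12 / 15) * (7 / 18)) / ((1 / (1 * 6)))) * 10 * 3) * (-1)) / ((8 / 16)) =-9718 / 95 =-102.29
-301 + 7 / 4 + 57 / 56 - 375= -37701 / 56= -673.23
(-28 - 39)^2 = 4489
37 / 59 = 0.63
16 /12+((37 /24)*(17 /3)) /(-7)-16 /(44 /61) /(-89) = 165073 /493416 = 0.33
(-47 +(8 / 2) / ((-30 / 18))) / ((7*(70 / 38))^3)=-0.02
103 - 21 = 82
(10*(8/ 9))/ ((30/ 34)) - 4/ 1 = 164/ 27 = 6.07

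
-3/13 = -0.23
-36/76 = -9/19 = -0.47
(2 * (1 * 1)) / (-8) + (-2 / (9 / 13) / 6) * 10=-5.06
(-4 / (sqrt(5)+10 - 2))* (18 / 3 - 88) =2624 / 59 - 328* sqrt(5) / 59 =32.04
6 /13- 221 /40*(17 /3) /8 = -43081 /12480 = -3.45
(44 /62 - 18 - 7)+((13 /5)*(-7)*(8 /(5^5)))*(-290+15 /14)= -1049017 /96875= -10.83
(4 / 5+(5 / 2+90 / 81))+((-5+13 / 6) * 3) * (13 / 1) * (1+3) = -39383 / 90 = -437.59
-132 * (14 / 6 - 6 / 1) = 484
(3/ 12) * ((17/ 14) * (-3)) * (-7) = 51/ 8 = 6.38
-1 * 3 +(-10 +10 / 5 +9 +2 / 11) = -20 / 11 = -1.82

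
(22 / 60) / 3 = 11 / 90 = 0.12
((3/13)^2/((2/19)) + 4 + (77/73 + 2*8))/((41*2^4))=531989/16186144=0.03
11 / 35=0.31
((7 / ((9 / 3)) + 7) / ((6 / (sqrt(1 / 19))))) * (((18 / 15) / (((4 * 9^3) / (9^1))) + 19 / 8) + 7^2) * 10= 388423 * sqrt(19) / 9234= 183.35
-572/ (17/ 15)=-8580/ 17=-504.71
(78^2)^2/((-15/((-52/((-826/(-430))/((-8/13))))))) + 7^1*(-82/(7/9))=-16977877146/413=-41108661.37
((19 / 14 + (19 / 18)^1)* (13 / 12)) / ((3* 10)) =247 / 2835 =0.09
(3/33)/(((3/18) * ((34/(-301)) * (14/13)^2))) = -21801/5236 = -4.16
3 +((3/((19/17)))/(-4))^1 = 2.33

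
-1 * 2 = -2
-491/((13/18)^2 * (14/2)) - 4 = -163816/1183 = -138.48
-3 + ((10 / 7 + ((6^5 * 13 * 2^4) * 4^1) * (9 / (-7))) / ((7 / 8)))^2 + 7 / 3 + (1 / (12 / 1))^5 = 53992101348147536494945 / 597445632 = 90371572669138.77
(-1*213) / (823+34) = -213 / 857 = -0.25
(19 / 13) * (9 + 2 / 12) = 1045 / 78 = 13.40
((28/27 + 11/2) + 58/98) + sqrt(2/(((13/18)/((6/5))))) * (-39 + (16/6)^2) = 18863/2646-574 * sqrt(390)/195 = -51.00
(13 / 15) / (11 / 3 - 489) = -1 / 560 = -0.00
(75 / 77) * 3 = 2.92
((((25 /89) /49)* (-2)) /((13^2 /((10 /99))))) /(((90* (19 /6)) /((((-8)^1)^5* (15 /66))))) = 8192000 /45748359657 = 0.00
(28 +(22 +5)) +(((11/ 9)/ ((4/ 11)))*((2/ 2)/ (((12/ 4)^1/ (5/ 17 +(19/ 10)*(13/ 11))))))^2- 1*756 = -25952321831/ 37454400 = -692.90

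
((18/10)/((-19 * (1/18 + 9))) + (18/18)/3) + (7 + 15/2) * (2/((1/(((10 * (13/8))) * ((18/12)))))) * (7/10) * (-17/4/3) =-700.66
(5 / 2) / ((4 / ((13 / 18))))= 65 / 144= 0.45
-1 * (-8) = 8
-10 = -10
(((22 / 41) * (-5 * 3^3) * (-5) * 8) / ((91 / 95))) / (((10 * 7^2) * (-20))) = -56430 / 182819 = -0.31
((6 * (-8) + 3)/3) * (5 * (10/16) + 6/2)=-735/8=-91.88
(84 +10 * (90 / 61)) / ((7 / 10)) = 60240 / 427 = 141.08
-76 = -76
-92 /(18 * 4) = -23 /18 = -1.28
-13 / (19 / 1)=-13 / 19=-0.68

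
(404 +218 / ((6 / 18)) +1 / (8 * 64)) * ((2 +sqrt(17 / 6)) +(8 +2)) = 541697 * sqrt(102) / 3072 +1625091 / 128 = 14476.91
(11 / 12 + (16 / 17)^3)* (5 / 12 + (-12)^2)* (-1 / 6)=-178836935 / 4244832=-42.13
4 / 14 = 2 / 7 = 0.29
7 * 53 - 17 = 354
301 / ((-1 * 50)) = -301 / 50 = -6.02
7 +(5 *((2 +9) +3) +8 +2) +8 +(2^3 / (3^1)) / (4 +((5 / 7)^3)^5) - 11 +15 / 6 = 9947737301847631 / 114124581707382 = 87.17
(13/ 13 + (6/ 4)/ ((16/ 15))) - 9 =-211/ 32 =-6.59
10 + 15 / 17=185 / 17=10.88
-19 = -19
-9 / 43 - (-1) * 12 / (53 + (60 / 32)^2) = 471 / 155531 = 0.00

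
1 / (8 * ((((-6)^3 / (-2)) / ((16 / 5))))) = 1 / 270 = 0.00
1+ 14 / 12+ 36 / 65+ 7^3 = 134831 / 390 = 345.72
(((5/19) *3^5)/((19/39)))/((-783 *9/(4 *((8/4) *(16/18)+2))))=-0.28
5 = 5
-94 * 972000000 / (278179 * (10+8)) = -5076000000 / 278179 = -18247.24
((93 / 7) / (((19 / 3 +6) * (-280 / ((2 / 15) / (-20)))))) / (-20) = -93 / 72520000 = -0.00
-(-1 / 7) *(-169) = -169 / 7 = -24.14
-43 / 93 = -0.46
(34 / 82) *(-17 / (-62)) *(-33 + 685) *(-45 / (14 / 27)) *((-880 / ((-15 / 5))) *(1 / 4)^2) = -1049308425 / 8897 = -117939.58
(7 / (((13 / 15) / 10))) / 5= 210 / 13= 16.15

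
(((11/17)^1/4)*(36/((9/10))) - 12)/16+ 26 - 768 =-100959/136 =-742.35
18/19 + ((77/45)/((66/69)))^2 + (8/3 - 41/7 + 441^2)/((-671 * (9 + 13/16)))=-2881474913929/113490323100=-25.39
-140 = -140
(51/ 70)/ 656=51/ 45920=0.00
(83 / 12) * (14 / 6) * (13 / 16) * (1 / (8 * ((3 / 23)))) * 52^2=29358511 / 864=33979.76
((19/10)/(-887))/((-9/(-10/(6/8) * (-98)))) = 7448/23949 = 0.31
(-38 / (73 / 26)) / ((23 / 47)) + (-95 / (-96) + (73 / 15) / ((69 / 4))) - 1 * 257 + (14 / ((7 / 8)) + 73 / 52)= -8360028949 / 31430880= -265.98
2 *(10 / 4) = 5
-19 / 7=-2.71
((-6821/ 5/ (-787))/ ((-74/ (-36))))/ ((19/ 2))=12924/ 145595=0.09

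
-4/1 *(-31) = 124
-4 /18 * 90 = -20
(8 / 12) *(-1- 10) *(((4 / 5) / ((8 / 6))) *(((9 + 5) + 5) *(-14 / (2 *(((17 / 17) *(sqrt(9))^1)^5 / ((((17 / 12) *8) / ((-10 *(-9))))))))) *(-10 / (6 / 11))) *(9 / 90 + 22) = -60461401 / 492075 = -122.87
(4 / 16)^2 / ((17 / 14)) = 7 / 136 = 0.05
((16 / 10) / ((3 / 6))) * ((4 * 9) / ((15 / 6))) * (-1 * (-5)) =1152 / 5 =230.40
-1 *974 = -974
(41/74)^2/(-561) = -1681/3072036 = -0.00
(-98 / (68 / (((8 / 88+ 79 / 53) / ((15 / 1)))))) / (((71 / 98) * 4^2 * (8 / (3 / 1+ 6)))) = -3320583 / 225177920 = -0.01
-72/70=-36/35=-1.03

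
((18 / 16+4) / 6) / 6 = 41 / 288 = 0.14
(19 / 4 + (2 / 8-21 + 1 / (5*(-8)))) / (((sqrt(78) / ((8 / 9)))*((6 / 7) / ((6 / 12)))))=-4487*sqrt(78) / 42120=-0.94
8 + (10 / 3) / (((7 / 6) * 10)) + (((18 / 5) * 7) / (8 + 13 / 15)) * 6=3370 / 133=25.34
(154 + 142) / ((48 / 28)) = 518 / 3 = 172.67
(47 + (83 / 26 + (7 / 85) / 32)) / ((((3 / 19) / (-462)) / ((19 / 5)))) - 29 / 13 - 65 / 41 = -2022816281407 / 3624400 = -558110.66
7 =7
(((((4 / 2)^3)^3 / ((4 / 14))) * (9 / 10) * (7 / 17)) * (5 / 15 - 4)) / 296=-25872 / 3145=-8.23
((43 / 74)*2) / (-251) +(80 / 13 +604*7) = 511193069 / 120731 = 4234.15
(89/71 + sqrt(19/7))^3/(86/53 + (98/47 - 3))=75994870016/4416979651 + 652940920 * sqrt(133)/435476867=34.50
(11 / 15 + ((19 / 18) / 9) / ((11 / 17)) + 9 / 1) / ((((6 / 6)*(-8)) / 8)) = -88339 / 8910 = -9.91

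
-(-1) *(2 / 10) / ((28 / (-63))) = -9 / 20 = -0.45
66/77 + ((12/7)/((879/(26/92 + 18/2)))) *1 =41288/47173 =0.88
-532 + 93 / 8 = -4163 / 8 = -520.38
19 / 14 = 1.36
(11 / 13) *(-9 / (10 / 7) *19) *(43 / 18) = -62909 / 260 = -241.96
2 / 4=1 / 2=0.50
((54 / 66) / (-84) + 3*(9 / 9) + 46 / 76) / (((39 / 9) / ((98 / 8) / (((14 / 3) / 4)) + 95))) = 87.54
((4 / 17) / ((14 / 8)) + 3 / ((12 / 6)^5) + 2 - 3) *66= -96987 / 1904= -50.94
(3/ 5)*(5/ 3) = 1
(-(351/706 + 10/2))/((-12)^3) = 3881/1219968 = 0.00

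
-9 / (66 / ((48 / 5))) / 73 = -0.02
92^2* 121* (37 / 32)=2368333 / 2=1184166.50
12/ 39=4/ 13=0.31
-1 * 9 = -9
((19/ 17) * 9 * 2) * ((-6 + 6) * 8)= 0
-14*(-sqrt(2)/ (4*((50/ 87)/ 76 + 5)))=1653*sqrt(2)/ 2365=0.99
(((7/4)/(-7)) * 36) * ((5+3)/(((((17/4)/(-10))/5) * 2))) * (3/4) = 5400/17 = 317.65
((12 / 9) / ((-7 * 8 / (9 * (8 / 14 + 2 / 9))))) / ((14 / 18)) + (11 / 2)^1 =3623 / 686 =5.28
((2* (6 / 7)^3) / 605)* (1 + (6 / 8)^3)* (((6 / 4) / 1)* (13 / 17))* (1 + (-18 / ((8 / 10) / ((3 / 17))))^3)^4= 470329074216313273566501937209 / 9621379998859149389496320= 48883.74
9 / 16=0.56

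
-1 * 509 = -509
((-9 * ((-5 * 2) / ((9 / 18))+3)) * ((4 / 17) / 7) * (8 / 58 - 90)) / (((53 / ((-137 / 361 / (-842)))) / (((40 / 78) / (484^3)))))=-2677665 / 150633185309194588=-0.00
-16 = -16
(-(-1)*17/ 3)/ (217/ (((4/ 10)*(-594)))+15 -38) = -6732/ 28409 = -0.24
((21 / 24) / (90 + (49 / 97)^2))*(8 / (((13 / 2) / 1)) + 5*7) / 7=4431639 / 88317944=0.05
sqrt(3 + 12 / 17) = 1.93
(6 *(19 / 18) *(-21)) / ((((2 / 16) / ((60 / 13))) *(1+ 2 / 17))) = -57120 / 13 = -4393.85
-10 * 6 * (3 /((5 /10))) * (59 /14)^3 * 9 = -83178495 /343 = -242502.90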